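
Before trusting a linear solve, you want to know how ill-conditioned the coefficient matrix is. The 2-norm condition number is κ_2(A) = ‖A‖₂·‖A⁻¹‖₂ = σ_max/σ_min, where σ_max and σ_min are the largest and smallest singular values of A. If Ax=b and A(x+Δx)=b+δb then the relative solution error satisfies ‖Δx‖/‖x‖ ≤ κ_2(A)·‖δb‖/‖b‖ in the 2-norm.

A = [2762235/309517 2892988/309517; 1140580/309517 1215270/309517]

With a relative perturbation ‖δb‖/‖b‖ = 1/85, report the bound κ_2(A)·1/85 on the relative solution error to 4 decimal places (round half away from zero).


3.8635

M = AᵀA = [52845354625/566868481 55486540620/566868481; 55486540620/566868481 58261897876/566868481]. tr(M)=132113261/674041, det(M)=240100/674041
char-poly roots: 196 and 1225/674041
κ = σ_max/σ_min = 14/(35/821) = 328.4000
perturbation bound = 328.4000·1/85 = 3.8635


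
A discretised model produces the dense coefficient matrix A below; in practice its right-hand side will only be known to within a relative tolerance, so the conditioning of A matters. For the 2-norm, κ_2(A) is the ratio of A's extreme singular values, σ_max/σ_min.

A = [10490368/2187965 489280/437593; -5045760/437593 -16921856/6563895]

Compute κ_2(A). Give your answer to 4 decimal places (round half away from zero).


AᵀA = [4417397456896/28326573025 39756136448/1133062921; 39756136448/1133062921 2013095071744/254939157225]; tr = 24848109568/151659225, det = 1073741824/3791480625
λ_max, λ_min = (24848109568/151659225 ± √24696099769874907136/920020821104025)/2 = 4096/25, 262144/151659225
κ = σ_max/σ_min = (64/5)/(512/12315) = 307.8750

307.8750


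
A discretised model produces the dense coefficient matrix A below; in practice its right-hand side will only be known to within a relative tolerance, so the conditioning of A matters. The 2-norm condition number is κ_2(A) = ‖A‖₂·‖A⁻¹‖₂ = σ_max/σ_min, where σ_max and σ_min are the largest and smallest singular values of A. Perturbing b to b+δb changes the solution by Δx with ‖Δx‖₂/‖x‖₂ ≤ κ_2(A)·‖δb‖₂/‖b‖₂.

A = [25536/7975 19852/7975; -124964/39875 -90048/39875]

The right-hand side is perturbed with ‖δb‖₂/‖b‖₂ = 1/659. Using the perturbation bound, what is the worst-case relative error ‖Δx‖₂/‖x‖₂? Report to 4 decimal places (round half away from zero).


form AᵀA = [37952656/1890625 28449792/1890625; 28449792/1890625 21356944/1890625] with trace 2372384/75625 and determinant 614656/1890625
char-poly roots: 784/25 and 784/75625
so κ_2 = √((784/25) / (784/75625)) = 55.0000
worst-case relative error ≤ 55.0000 × 1/659 = 0.0835

0.0835


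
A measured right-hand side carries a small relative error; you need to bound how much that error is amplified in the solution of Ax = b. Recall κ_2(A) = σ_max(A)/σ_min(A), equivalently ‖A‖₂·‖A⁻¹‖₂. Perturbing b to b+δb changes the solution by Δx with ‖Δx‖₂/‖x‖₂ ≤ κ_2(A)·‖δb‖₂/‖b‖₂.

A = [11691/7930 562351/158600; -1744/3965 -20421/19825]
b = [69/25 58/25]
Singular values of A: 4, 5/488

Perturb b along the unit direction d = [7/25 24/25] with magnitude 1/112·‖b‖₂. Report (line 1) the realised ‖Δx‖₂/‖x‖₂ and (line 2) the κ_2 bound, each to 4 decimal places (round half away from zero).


largest singular value 4, smallest 5/488
κ_2(A) = 4 / (5/488) = 390.4000
κ_2(A)·‖δb‖/‖b‖ = 3.4857
solve Ax = b  →  x = [-270.0846 113.0769]
2-norm of b is 3.6056; of x, 292.8004
with δb = [0.0090 0.0309], A·Δx = δb → ‖Δx‖ = 3.1420
realised ‖Δx‖/‖x‖ = 0.0107
so the bound overstates the realised error by a factor of ≈ 324.8329 (computed from the unrounded values)

0.0107
3.4857


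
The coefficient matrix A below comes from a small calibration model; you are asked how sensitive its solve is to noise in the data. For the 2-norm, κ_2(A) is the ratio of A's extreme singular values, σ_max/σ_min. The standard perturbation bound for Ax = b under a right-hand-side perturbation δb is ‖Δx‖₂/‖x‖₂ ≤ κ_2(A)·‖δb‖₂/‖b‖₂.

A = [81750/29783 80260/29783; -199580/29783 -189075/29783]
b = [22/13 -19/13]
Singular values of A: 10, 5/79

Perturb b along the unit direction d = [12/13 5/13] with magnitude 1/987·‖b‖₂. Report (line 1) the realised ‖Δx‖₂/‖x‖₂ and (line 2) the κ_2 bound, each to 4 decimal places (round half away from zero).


σ_max = 10, σ_min = 5/79
κ = σ_max/σ_min = 10/(5/79) = 158.0000
perturbation bound = 158.0000·1/987 = 0.1601
solve Ax = b  →  x = [-10.7517 11.5793]
‖b‖₂ = 2.2361 and ‖x‖₂ = 15.8013
δb = ε·‖b‖·d = [0.0021 0.0009]; solving A·Δx = δb gives ‖Δx‖ = 0.0358
dividing the unrounded norms, ‖Δx‖/‖x‖ = 0.0023
tightness: 0.0023 against a bound of 0.1601 (unrounded ratio ≈ 0.0142)

0.0023
0.1601


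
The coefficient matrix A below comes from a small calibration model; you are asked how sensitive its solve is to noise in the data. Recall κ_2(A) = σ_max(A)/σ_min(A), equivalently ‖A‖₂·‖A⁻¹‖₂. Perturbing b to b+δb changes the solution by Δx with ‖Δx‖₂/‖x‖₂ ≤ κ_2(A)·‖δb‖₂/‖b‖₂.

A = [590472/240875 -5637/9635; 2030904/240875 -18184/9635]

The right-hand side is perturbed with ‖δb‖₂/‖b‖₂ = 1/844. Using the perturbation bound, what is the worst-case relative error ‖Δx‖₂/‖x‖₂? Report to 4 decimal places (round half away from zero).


M = AᵀA = [7157165184/92833225 -322067592/18566645; -322067592/18566645 14497345/3713329]. tr(M)=4473289/55225, det(M)=5184/55225
λ_max, λ_min = (4473289/55225 ± √20009169331921/3049800625)/2 = 81, 64/55225
κ_2(A) = √(λ_max/λ_min) = √(81 / (64/55225)) = 264.3750
κ_2(A)·‖δb‖/‖b‖ = 0.3132

0.3132


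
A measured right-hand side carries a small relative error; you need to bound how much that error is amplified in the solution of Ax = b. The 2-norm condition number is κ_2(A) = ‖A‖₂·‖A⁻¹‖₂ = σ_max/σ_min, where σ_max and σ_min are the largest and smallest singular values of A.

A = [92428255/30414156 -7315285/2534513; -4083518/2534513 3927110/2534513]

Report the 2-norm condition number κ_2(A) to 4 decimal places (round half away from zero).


385.5750

form AᵀA = [37869202405729/3200764308624 -3005453701915/266730359052; -3005453701915/266730359052 238531444925/22227529921] with trace 85871260969/3805902864 and determinant 3258025/951475716
λ_max, λ_min = (85871260969/3805902864 ± √7373675064779247081361/14484896610203402496)/2 = 361/16, 36100/237868929
κ = σ_max/σ_min = (19/4)/(190/15423) = 385.5750


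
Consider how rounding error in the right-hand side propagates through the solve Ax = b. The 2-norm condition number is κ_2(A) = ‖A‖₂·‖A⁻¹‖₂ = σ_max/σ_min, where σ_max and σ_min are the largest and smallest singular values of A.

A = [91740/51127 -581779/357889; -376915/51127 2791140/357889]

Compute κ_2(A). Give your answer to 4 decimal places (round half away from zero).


60.2000

AᵀA = [89518825/1555009 -657581760/10885063; -657581760/10885063 4835769961/76195441]; tr = 10965746/90601, det = 366025/90601
eigenvalues of AᵀA: λ = (tr ± √(tr²−4·det))/2 = 121, 3025/90601
so κ_2 = √(121 / (3025/90601)) = 60.2000


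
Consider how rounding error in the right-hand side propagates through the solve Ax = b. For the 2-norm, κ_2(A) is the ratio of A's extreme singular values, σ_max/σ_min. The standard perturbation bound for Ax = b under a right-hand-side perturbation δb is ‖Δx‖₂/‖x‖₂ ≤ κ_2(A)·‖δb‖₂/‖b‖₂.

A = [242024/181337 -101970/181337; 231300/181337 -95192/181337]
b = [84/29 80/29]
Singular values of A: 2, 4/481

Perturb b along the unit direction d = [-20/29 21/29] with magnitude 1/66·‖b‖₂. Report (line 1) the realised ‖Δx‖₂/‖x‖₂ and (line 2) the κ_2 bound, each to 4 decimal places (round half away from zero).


3.6439
3.6439

σ_max = 2, σ_min = 4/481
κ_2(A) = 2 / (4/481) = 240.5000
worst-case relative error ≤ 240.5000 × 1/66 = 3.6439
solve Ax = b  →  x = [1.8462 -0.7692]
‖b‖ = 4.0000, ‖x‖ = 2.0000
Δx = A⁻¹·δb where δb = 1/66·4.0000·d; ‖Δx‖ = 7.2879
realised ‖Δx‖/‖x‖ = 3.6439
tightness: 3.6439 against a bound of 3.6439; the bound is attained (ratio 1)


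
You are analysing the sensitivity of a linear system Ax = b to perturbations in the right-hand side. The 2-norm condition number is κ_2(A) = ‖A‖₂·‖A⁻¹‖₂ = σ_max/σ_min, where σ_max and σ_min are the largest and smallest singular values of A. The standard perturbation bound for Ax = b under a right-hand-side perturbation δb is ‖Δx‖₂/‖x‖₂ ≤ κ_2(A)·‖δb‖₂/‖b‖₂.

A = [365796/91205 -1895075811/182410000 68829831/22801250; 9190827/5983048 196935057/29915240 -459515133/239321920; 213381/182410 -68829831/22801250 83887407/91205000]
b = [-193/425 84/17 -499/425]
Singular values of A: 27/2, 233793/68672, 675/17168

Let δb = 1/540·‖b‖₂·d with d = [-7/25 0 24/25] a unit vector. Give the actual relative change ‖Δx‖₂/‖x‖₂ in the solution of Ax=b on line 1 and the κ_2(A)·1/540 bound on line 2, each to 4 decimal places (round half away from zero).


0.0094
0.6359

σ_max = 27/2, σ_min = 675/17168
κ_2(A) = (27/2) / (675/17168) = 343.3600
worst-case relative error ≤ 343.3600 × 1/540 = 0.6359
solve Ax = b  →  x = [1.0975 -6.6658 -24.5496]
2-norm of b is 5.0990; of x, 25.4622
δb = ε·‖b‖·d = [-0.0026 0.0000 0.0091]; solving A·Δx = δb gives ‖Δx‖ = 0.2402
relative error = 0.0094
tightness: 0.0094 against a bound of 0.6359 (unrounded ratio ≈ 0.0148)


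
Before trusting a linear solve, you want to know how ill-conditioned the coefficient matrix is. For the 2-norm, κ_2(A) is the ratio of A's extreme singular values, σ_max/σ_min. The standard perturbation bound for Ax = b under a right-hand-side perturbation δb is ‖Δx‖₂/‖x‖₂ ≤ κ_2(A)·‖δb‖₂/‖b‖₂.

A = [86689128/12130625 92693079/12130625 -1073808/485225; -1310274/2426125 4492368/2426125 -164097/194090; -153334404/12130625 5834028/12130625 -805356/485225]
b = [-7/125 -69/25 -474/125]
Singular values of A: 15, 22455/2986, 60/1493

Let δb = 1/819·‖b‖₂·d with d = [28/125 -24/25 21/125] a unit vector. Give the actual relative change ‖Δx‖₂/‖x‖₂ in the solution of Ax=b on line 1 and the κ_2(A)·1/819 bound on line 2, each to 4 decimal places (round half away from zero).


0.0029
0.4557

from the listed singular values, σ₁ = 15, σ_n = 60/1493
κ = σ_max/σ_min = 15/(60/1493) = 373.2500
perturbation bound = 373.2500·1/819 = 0.4557
solve Ax = b  →  x = [-5.0644 18.0779 46.0919]
‖b‖ = 4.6904, ‖x‖ = 49.7687
δb = ε·‖b‖·d = [0.0013 -0.0055 0.0010]; solving A·Δx = δb gives ‖Δx‖ = 0.1425
realised ‖Δx‖/‖x‖ = 0.0029
realised/bound (from unrounded values) ≈ 0.0063


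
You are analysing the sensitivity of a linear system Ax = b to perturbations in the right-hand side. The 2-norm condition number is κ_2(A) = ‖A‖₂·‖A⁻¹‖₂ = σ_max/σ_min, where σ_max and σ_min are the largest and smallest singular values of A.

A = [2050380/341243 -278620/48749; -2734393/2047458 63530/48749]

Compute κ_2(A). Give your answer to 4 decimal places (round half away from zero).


M = AᵀA = [94481260129/2493803844 -1071200845/29688141; -1071200845/29688141 48581300/1413721]. tr(M)=214243369/2965284, det(M)=28900/741321
solving λ² − 214243369/2965284·λ + 28900/741321 = 0 gives λ = 289/4, 400/741321
σ_max=√(289/4)=(17/2), σ_min=√(400/741321)=(20/861) → κ = 365.9250

365.9250


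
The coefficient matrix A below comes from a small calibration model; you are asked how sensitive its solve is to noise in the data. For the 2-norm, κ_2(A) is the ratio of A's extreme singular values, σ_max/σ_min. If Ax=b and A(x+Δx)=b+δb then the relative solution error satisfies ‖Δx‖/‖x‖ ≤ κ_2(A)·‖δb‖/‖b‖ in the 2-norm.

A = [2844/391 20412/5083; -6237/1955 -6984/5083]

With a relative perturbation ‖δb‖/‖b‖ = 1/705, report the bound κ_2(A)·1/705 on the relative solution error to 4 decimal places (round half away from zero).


0.0408

form AᵀA = [14182857/224825 1510488/44965; 1510488/44965 162000/8993] with trace 1072521/13225 and determinant 104976/13225
char-poly roots: 81 and 1296/13225
κ = σ_max/σ_min = 9/(36/115) = 28.7500
worst-case relative error ≤ 28.7500 × 1/705 = 0.0408


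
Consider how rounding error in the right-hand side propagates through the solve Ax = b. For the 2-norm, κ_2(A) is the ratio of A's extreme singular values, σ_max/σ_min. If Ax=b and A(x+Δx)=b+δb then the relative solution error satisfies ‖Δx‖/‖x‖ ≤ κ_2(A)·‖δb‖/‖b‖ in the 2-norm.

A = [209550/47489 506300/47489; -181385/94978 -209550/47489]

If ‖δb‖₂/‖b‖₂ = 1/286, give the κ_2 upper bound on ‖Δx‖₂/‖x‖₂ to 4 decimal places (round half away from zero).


0.6141

form AᵀA = [1233996025/53377636 740235375/13344409; 740235375/13344409 1776632500/13344409] with trace 49352225/315844 and determinant 62500/78961
solving λ² − 49352225/315844·λ + 62500/78961 = 0 gives λ = 625/4, 400/78961
κ = σ_max/σ_min = (25/2)/(20/281) = 175.6250
perturbation bound = 175.6250·1/286 = 0.6141


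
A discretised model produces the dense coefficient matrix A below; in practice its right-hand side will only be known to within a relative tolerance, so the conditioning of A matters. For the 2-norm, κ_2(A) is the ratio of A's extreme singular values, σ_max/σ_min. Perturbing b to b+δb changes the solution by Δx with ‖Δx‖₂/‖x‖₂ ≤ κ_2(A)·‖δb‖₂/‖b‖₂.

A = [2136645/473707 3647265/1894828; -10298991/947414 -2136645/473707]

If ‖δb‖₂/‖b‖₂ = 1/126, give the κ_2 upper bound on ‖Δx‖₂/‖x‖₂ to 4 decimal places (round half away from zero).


form AᵀA = [735681793149/5311202884 306529501635/5311202884; 306529501635/5311202884 510926459625/21244811536] with trace 20435820309/125708944 and determinant 169130025/502835776
char-poly roots: 2601/16 and 65025/31427236
σ_max=√(2601/16)=(51/4), σ_min=√(65025/31427236)=(255/5606) → κ = 280.3000
κ_2(A)·‖δb‖/‖b‖ = 2.2246

2.2246


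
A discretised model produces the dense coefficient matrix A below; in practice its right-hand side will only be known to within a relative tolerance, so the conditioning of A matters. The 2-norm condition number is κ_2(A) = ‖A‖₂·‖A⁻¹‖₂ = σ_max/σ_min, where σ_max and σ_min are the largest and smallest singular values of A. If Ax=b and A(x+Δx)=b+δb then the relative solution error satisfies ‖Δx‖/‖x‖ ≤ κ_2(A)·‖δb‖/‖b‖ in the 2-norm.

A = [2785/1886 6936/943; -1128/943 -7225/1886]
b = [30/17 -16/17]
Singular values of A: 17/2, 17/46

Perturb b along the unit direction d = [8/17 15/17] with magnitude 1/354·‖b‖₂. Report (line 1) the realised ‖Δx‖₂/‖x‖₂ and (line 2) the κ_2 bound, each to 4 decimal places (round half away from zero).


0.0650
0.0650

from the listed singular values, σ₁ = 17/2, σ_n = 17/46
κ_2(A) = (17/2) / (17/46) = 23.0000
bound on ‖Δx‖/‖x‖: κ·ε = 23.0000·1/354 = 0.0650
solve Ax = b  →  x = [0.0516 0.2296]
‖b‖₂ = 2.0000 and ‖x‖₂ = 0.2353
Δx = A⁻¹·δb where δb = 1/354·2.0000·d; ‖Δx‖ = 0.0153
realised ‖Δx‖/‖x‖ = 0.0650
realised/bound = 1 exactly: the bound is attained for this b and d


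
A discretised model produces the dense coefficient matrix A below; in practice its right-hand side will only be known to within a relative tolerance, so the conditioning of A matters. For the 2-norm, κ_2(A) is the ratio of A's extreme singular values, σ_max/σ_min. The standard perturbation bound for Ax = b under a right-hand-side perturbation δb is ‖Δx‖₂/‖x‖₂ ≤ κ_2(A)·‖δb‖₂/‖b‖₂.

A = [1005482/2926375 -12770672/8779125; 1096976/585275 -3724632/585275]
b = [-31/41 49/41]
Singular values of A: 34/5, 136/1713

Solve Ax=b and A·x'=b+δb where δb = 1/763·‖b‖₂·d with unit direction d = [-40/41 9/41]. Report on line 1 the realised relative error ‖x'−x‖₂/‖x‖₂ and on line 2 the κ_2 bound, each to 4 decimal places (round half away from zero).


0.0019
0.1123

largest singular value 34/5, smallest 136/1713
κ_2(A) = (34/5) / (136/1713) = 85.6500
bound on ‖Δx‖/‖x‖: κ·ε = 85.6500·1/763 = 0.1123
solve Ax = b  →  x = [12.1329 3.3856]
‖b‖₂ = 1.4142 and ‖x‖₂ = 12.5964
with δb = [-0.0018 0.0004], A·Δx = δb → ‖Δx‖ = 0.0233
dividing the unrounded norms, ‖Δx‖/‖x‖ = 0.0019
tightness: 0.0019 against a bound of 0.1123 (unrounded ratio ≈ 0.0165)


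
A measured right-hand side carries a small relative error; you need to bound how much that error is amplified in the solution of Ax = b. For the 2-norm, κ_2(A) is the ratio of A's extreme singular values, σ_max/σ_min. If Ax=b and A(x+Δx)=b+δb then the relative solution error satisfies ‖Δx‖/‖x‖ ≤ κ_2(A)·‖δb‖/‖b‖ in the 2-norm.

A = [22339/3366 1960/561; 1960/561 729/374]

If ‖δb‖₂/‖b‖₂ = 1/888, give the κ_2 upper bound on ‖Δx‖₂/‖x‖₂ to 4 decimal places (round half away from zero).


0.1115

AᵀA = [2205289/39204 98000/3267; 98000/3267 69721/4356]; tr = 1416389/19602, det = 83521/156816
char-poly roots: 289/4 and 289/39204
κ_2(A) = √(λ_max/λ_min) = √((289/4) / (289/39204)) = 99.0000
perturbation bound = 99.0000·1/888 = 0.1115


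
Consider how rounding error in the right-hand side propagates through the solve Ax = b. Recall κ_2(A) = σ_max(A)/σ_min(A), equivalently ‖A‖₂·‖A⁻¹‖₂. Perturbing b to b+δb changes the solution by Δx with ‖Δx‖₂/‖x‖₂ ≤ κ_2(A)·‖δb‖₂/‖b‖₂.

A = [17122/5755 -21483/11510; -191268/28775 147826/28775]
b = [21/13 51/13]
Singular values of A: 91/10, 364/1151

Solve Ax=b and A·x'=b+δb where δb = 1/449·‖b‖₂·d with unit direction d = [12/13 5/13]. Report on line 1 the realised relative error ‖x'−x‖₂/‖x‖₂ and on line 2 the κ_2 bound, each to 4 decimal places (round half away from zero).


0.0031
0.0641

largest singular value 91/10, smallest 364/1151
condition number: (91/10) ÷ (364/1151) = 28.7750
κ_2(A)·‖δb‖/‖b‖ = 0.0641
solve Ax = b  →  x = [5.4280 7.7868]
‖b‖₂ = 4.2426 and ‖x‖₂ = 9.4920
with δb = [0.0087 0.0036], A·Δx = δb → ‖Δx‖ = 0.0299
realised ‖Δx‖/‖x‖ = 0.0031
realised/bound (from unrounded values) ≈ 0.0491


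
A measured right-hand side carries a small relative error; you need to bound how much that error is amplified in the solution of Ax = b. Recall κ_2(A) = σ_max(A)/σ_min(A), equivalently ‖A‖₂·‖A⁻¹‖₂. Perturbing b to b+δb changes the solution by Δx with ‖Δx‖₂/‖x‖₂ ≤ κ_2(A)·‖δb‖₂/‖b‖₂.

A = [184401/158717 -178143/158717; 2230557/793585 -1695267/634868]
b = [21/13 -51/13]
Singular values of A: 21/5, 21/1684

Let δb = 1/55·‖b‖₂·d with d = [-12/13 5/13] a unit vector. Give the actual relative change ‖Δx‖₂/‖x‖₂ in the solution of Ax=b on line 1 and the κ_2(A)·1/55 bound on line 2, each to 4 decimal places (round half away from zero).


largest singular value 21/5, smallest 21/1684
κ_2(A) = (21/5) / (21/1684) = 336.8000
perturbation bound = 336.8000·1/55 = 6.1236
solve Ax = b  →  x = [-166.4286 -173.7143]
‖b‖ = 4.2426, ‖x‖ = 240.5725
with δb = [-0.0712 0.0297], A·Δx = δb → ‖Δx‖ = 6.1858
dividing the unrounded norms, ‖Δx‖/‖x‖ = 0.0257
realised/bound (from unrounded values) ≈ 0.0042

0.0257
6.1236


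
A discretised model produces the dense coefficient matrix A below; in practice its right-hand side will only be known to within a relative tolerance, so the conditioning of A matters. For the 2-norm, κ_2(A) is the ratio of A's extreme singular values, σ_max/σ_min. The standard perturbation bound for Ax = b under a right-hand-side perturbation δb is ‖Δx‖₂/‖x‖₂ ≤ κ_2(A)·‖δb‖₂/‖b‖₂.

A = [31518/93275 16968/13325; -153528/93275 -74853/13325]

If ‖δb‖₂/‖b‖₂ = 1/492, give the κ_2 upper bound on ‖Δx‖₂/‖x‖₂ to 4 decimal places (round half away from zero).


0.3699

AᵀA = [14612868/5175625 7154568/739375; 7154568/739375 3504393/105625]; tr = 298125/8281, det = 324/8281
λ_max, λ_min = (298125/8281 ± √88867783449/68574961)/2 = 36, 9/8281
so κ_2 = √(36 / (9/8281)) = 182.0000
worst-case relative error ≤ 182.0000 × 1/492 = 0.3699


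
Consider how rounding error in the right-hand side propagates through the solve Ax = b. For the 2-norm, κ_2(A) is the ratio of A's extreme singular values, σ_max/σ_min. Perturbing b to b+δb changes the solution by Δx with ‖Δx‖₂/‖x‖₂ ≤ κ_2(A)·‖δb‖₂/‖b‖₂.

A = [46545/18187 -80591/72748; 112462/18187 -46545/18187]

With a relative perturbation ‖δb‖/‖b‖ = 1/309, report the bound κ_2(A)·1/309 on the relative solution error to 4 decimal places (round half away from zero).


0.5659

form AᵀA = [1139549113/25443613 -1899175635/101774452; -1899175635/101774452 3165992437/407097808] with trace 1646059865/31315216 and determinant 707281/7828804
char-poly roots: 841/16 and 3364/1957201
κ = σ_max/σ_min = (29/4)/(58/1399) = 174.8750
bound on ‖Δx‖/‖x‖: κ·ε = 174.8750·1/309 = 0.5659


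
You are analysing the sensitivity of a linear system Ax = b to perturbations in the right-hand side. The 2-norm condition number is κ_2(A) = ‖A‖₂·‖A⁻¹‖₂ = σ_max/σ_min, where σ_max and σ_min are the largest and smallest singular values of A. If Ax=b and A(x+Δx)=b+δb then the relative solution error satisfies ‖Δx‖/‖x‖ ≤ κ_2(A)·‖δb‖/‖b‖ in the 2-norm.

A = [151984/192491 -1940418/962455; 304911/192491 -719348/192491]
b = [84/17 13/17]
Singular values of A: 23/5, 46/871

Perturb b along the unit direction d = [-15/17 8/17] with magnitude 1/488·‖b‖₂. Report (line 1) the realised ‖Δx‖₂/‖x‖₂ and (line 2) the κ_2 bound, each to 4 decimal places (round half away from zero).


0.0026
0.1785

largest singular value 23/5, smallest 46/871
κ = σ_max/σ_min = (23/5)/(46/871) = 87.1000
κ_2(A)·‖δb‖/‖b‖ = 0.1785
solve Ax = b  →  x = [-69.6622 -29.7324]
‖b‖₂ = 5.0000 and ‖x‖₂ = 75.7419
re-solving with b+δb shifts x by Δx of norm 0.1940
dividing the unrounded norms, ‖Δx‖/‖x‖ = 0.0026
so the bound overstates the realised error by a factor of ≈ 69.6826 (computed from the unrounded values)


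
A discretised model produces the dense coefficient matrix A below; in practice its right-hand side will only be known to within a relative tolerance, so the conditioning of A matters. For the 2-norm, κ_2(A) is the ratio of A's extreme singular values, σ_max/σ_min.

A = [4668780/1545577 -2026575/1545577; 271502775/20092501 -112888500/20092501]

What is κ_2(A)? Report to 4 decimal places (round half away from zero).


M = AᵀA = [46042555302225/240159783721 -19184150484000/240159783721; -19184150484000/240159783721 7993990175625/240159783721]. tr(M)=319742872650/1421063809, det(M)=791015625/1421063809
eigenvalues of AᵀA: λ = (tr ± √(tr²−4·det))/2 = 225, 3515625/1421063809
so κ_2 = √(225 / (3515625/1421063809)) = 301.5760

301.5760


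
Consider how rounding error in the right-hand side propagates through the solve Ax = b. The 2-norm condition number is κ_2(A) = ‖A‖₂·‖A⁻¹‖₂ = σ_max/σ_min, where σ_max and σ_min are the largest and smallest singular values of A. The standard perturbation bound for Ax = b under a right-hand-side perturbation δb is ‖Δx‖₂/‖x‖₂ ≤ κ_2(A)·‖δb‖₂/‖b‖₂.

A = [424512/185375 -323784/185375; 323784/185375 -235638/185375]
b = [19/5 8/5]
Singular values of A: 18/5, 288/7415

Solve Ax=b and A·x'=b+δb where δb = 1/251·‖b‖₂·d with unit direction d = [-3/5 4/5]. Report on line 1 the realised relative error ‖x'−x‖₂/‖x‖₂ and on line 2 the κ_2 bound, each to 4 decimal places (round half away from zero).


0.0164
0.3693

σ_max = 18/5, σ_min = 288/7415
κ_2(A) = (18/5) / (288/7415) = 92.6875
worst-case relative error ≤ 92.6875 × 1/251 = 0.3693
solve Ax = b  →  x = [-14.5590 -21.2639]
‖b‖₂ = 4.1231 and ‖x‖₂ = 25.7705
δb = ε·‖b‖·d = [-0.0099 0.0131]; solving A·Δx = δb gives ‖Δx‖ = 0.4229
realised ‖Δx‖/‖x‖ = 0.0164
so the bound overstates the realised error by a factor of ≈ 22.5009 (computed from the unrounded values)


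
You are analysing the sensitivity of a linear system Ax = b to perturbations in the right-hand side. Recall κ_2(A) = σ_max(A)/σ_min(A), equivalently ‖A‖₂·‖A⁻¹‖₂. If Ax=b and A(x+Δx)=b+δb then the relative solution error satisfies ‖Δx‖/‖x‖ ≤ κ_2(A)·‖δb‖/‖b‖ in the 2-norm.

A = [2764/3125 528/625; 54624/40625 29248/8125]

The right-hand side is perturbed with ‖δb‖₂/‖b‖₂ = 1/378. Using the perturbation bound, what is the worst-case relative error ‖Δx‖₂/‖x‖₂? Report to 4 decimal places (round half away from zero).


0.0207

AᵀA = [6839824/2640625 2950848/528125; 2950848/528125 1444096/105625]; tr = 254096/15625, det = 65536/15625
char-poly roots: 16 and 4096/15625
κ = σ_max/σ_min = 4/(64/125) = 7.8125
perturbation bound = 7.8125·1/378 = 0.0207


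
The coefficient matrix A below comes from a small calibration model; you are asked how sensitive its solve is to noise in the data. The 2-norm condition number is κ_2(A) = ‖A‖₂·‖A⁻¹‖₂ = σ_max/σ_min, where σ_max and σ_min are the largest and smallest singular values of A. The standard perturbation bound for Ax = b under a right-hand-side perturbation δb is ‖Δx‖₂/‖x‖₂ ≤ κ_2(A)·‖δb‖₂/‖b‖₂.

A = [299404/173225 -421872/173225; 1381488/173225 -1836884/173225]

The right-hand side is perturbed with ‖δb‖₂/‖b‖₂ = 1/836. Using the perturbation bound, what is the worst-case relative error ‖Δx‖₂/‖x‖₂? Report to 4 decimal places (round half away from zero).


M = AᵀA = [237733712/3570125 -316947456/3570125; -316947456/3570125 422619728/3570125]. tr(M)=132070688/714025, det(M)=21381376/17850625
char-poly roots: 4624/25 and 4624/714025
κ_2(A) = √(λ_max/λ_min) = √((4624/25) / (4624/714025)) = 169.0000
κ_2(A)·‖δb‖/‖b‖ = 0.2022

0.2022


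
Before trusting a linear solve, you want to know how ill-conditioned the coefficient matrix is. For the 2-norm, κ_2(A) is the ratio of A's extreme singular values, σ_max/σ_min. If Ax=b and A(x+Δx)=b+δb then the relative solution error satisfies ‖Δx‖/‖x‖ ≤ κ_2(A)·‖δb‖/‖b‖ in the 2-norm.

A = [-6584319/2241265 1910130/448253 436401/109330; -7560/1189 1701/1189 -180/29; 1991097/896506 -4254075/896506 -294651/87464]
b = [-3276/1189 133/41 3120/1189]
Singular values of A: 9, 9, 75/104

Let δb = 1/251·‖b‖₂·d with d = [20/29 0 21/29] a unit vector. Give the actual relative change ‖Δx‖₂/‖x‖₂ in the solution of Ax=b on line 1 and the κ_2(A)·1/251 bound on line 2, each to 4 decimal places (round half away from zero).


from the listed singular values, σ₁ = 9, σ_n = 75/104
condition number: 9 ÷ (75/104) = 12.4800
worst-case relative error ≤ 12.4800 × 1/251 = 0.0497
solve Ax = b  →  x = [-0.0828 -0.2414 -0.4935]
‖b‖ = 5.0000, ‖x‖ = 0.5556
with δb = [0.0137 0.0000 0.0144], A·Δx = δb → ‖Δx‖ = 0.0276
realised ‖Δx‖/‖x‖ = 0.0497
tightness: 0.0497 against a bound of 0.0497; the bound is attained (ratio 1)

0.0497
0.0497


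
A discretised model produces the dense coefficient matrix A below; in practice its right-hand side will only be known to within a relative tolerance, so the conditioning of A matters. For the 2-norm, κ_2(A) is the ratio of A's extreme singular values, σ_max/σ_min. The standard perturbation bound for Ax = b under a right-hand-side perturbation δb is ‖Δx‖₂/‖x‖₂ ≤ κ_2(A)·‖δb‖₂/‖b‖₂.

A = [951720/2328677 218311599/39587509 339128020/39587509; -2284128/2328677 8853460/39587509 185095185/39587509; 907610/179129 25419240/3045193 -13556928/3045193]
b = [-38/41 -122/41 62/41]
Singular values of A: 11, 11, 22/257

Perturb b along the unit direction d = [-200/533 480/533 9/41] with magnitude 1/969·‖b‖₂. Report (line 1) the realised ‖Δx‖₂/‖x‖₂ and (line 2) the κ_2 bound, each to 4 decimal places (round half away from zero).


0.0018
0.1326

largest singular value 11, smallest 22/257
κ_2(A) = 11 / (22/257) = 128.5000
worst-case relative error ≤ 128.5000 × 1/969 = 0.1326
solve Ax = b  →  x = [-20.5294 9.7572 -5.4099]
2-norm of b is 3.4641; of x, 23.3651
Δx = A⁻¹·δb where δb = 1/969·3.4641·d; ‖Δx‖ = 0.0418
dividing the unrounded norms, ‖Δx‖/‖x‖ = 0.0018
tightness: 0.0018 against a bound of 0.1326 (unrounded ratio ≈ 0.0135)


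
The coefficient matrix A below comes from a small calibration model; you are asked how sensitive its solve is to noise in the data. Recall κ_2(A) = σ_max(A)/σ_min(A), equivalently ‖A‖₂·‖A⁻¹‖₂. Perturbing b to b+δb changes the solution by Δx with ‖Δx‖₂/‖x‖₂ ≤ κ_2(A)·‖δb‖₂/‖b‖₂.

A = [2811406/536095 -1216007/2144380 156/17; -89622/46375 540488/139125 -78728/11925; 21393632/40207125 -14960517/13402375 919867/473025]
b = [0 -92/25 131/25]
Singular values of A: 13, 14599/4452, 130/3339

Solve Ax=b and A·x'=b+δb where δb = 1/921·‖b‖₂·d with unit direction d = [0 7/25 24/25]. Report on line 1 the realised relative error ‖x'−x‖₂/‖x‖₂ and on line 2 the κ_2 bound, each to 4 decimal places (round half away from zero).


0.0017
0.3625

largest singular value 13, smallest 130/3339
condition number: 13 ÷ (130/3339) = 333.9000
bound on ‖Δx‖/‖x‖: κ·ε = 333.9000·1/921 = 0.3625
solve Ax = b  →  x = [-80.4649 41.5322 48.5511]
2-norm of b is 6.4031; of x, 102.7460
with δb = [0.0000 0.0019 0.0067], A·Δx = δb → ‖Δx‖ = 0.1786
realised ‖Δx‖/‖x‖ = 0.0017
so the bound overstates the realised error by a factor of ≈ 208.6009 (computed from the unrounded values)


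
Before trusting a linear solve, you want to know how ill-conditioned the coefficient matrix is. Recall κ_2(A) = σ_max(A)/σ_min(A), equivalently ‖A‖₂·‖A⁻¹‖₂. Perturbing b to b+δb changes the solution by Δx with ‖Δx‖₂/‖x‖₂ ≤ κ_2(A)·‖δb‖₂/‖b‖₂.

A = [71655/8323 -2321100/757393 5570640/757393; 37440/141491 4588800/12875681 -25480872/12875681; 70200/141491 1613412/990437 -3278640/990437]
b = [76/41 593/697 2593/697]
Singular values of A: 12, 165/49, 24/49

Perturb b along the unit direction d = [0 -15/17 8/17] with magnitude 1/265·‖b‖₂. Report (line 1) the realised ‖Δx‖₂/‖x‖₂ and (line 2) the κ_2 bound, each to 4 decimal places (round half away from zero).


σ_max = 12, σ_min = 24/49
κ = σ_max/σ_min = 12/(24/49) = 24.5000
perturbation bound = 24.5000·1/265 = 0.0925
solve Ax = b  →  x = [0.9177 2.1765 0.0848]
‖b‖₂ = 4.2426 and ‖x‖₂ = 2.3636
with δb = [0.0000 -0.0141 0.0075], A·Δx = δb → ‖Δx‖ = 0.0327
dividing the unrounded norms, ‖Δx‖/‖x‖ = 0.0138
so the bound overstates the realised error by a factor of ≈ 6.6851 (computed from the unrounded values)

0.0138
0.0925


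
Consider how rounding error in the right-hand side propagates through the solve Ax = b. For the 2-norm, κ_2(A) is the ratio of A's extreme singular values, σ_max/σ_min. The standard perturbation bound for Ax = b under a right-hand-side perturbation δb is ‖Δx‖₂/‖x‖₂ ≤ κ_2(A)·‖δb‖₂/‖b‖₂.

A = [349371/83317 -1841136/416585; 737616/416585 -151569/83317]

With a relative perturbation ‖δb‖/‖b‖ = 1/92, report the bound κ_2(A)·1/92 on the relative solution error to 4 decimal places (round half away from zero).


2.4022

M = AᵀA = [21275619849/1026882025 -893537568/41075281; -893537568/41075281 23456277009/1026882025]. tr(M)=53188938/1221025, det(M)=1185921/30525625
eigenvalues of AᵀA: λ = (tr ± √(tr²−4·det))/2 = 1089/25, 1089/1221025
κ = σ_max/σ_min = (33/5)/(33/1105) = 221.0000
bound on ‖Δx‖/‖x‖: κ·ε = 221.0000·1/92 = 2.4022


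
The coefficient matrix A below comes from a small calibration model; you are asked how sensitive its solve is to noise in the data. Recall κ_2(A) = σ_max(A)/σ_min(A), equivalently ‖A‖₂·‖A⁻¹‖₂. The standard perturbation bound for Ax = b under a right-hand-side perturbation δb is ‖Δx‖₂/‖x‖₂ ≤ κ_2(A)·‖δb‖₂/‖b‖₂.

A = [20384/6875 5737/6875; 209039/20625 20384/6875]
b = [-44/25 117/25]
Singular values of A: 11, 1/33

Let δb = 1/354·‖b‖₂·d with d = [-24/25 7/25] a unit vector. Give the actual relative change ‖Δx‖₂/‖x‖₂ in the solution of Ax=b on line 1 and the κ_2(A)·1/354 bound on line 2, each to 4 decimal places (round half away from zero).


σ_max = 11, σ_min = 1/33
κ_2(A) = 11 / (1/33) = 363.0000
bound on ‖Δx‖/‖x‖: κ·ε = 363.0000·1/354 = 1.0254
solve Ax = b  →  x = [-27.3709 95.1418]
‖b‖₂ = 5.0000 and ‖x‖₂ = 99.0007
re-solving with b+δb shifts x by Δx of norm 0.4661
dividing the unrounded norms, ‖Δx‖/‖x‖ = 0.0047
tightness: 0.0047 against a bound of 1.0254 (unrounded ratio ≈ 0.0046)

0.0047
1.0254


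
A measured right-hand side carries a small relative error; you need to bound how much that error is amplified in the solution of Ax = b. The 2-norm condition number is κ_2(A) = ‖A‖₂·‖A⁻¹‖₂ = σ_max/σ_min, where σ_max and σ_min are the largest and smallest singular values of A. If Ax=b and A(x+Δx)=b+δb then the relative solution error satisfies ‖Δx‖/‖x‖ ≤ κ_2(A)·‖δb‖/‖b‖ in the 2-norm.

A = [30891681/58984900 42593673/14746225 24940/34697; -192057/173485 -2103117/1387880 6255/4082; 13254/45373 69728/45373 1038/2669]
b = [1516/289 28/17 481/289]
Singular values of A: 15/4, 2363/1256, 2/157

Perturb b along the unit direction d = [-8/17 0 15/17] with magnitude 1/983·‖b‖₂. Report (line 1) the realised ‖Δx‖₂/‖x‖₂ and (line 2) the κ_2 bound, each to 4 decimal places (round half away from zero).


σ_max = 15/4, σ_min = 2/157
κ = σ_max/σ_min = (15/4)/(2/157) = 294.3750
perturbation bound = 294.3750·1/983 = 0.2995
solve Ax = b  →  x = [-70.0494 21.5422 -28.2297]
‖b‖ = 5.7446, ‖x‖ = 78.5360
Δx = A⁻¹·δb where δb = 1/983·5.7446·d; ‖Δx‖ = 0.4587
relative error = 0.0058
tightness: 0.0058 against a bound of 0.2995 (unrounded ratio ≈ 0.0195)

0.0058
0.2995


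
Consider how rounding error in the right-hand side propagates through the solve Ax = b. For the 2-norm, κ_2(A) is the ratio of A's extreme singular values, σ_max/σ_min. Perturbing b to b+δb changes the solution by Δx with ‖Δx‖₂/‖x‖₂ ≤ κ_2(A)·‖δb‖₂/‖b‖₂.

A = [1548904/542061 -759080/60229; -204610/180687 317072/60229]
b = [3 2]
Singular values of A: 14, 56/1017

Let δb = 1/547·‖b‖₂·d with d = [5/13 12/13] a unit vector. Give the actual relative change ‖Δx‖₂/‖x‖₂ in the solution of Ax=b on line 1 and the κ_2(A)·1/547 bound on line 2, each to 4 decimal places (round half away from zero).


0.0022
0.4648

largest singular value 14, smallest 56/1017
κ_2(A) = 14 / (56/1017) = 254.2500
bound on ‖Δx‖/‖x‖: κ·ε = 254.2500·1/547 = 0.4648
solve Ax = b  →  x = [53.1847 11.8201]
‖b‖₂ = 3.6056 and ‖x‖₂ = 54.4823
re-solving with b+δb shifts x by Δx of norm 0.1197
dividing the unrounded norms, ‖Δx‖/‖x‖ = 0.0022
so the bound overstates the realised error by a factor of ≈ 211.5495 (computed from the unrounded values)


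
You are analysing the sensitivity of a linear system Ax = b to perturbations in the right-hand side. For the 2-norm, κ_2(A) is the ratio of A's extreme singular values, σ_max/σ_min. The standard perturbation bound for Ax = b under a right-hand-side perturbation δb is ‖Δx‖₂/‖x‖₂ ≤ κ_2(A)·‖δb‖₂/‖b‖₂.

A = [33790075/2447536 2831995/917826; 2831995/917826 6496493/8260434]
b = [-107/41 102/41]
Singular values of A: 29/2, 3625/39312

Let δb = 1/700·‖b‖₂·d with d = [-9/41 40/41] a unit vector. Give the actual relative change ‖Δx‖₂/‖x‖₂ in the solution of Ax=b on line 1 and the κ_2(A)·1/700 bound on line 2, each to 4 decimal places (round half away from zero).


0.0017
0.2246

largest singular value 29/2, smallest 3625/39312
condition number: (29/2) ÷ (3625/39312) = 157.2480
bound on ‖Δx‖/‖x‖: κ·ε = 157.2480·1/700 = 0.2246
solve Ax = b  →  x = [-7.2762 31.7103]
2-norm of b is 3.6056; of x, 32.5344
re-solving with b+δb shifts x by Δx of norm 0.0559
realised ‖Δx‖/‖x‖ = 0.0017
tightness: 0.0017 against a bound of 0.2246 (unrounded ratio ≈ 0.0076)


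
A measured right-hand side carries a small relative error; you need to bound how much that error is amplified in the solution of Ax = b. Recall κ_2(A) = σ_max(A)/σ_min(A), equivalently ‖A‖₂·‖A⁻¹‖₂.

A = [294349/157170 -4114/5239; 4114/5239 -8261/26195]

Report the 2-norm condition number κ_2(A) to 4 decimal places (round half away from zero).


186.0000

AᵀA = [602803729/146168100 -837199/487227; -837199/487227 2907509/4060225]; tr = 4186237/864900, det = 14641/21622500
char-poly roots: 121/25 and 121/864900
κ_2(A) = √(λ_max/λ_min) = √((121/25) / (121/864900)) = 186.0000


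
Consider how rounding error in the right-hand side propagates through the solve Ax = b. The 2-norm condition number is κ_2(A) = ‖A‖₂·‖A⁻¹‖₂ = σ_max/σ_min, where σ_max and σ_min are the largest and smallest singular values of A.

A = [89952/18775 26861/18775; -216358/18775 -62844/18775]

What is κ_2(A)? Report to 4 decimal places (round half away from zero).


375.5000

AᵀA = [54902146468/352500625 16013002824/352500625; 16013002824/352500625 4670881657/352500625]; tr = 95316845/564001, det = 114244/564001
solving λ² − 95316845/564001·λ + 114244/564001 = 0 gives λ = 169, 676/564001
κ = σ_max/σ_min = 13/(26/751) = 375.5000


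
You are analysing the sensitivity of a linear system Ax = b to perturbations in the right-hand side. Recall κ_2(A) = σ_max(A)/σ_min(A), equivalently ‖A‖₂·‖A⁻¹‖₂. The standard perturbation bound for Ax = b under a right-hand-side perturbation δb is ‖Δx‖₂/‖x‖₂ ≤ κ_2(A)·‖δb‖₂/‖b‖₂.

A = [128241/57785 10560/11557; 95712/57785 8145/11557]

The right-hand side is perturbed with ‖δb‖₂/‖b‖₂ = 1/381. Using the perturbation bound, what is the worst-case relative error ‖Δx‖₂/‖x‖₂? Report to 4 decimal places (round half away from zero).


M = AᵀA = [78789357/10274173 32827680/10274173; 32827680/10274173 13681125/10274173]. tr(M)=7113114/790321, det(M)=2025/790321
eigenvalues of AᵀA: λ = (tr ± √(tr²−4·det))/2 = 9, 225/790321
κ = σ_max/σ_min = 3/(15/889) = 177.8000
perturbation bound = 177.8000·1/381 = 0.4667

0.4667


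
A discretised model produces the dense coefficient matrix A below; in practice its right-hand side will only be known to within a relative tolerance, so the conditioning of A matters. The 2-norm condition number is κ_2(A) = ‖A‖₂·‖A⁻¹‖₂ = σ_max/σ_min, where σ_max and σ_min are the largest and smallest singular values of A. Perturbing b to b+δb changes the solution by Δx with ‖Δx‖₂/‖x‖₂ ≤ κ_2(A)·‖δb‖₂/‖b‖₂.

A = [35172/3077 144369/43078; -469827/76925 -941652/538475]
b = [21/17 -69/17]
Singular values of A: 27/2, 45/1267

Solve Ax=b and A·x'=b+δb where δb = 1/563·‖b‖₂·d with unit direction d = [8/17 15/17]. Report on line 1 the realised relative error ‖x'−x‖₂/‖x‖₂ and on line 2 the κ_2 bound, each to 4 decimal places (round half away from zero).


σ_max = 27/2, σ_min = 45/1267
κ = σ_max/σ_min = (27/2)/(45/1267) = 380.1000
perturbation bound = 380.1000·1/563 = 0.6751
solve Ax = b  →  x = [23.8640 -81.0258]
‖b‖ = 4.2426, ‖x‖ = 84.4670
δb = ε·‖b‖·d = [0.0035 0.0066]; solving A·Δx = δb gives ‖Δx‖ = 0.2122
realised ‖Δx‖/‖x‖ = 0.0025
realised/bound (from unrounded values) ≈ 0.0037

0.0025
0.6751
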